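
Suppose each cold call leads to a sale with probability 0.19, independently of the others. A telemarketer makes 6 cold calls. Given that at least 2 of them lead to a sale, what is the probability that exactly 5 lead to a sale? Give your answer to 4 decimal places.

0.0038

X ~ Binomial(6, 0.19). Want P(X=5 | X≥2) = P(X=5) / P(X≥2).
P(X=5) = C(6,5)·0.19^5·0.81^1 = 0.001203
P(X≥2) = 1 − 0.282430 − 0.397493 = 0.320077
Ratio = 0.001203 / 0.320077 = 0.003760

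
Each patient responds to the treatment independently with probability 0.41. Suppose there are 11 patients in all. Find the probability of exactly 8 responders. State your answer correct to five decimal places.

0.02706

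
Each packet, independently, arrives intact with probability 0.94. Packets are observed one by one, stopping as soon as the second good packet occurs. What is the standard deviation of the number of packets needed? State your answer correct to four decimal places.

0.3685

Y = total packets until the second success; negative binomial with r=2, p=0.94.
SD(Y) = √[r(1−p)/p²] = √(0.135808) = 0.368521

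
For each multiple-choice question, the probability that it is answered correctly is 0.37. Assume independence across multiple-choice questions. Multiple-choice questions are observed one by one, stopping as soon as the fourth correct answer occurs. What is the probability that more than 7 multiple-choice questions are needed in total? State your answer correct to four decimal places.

0.7659

Needing more than 7 multiple-choice questions ⇔ fewer than 4 successes in the first 7. With X ~ Binomial(7, 0.37), P(Y > 7) = P(X ≤ 3).
  k=0: C(7,0)·0.37^0·0.63^7 = 0.039390
  k=1: C(7,1)·0.37^1·0.63^6 = 0.161936
  k=2: C(7,2)·0.37^2·0.63^5 = 0.285316
  k=3: C(7,3)·0.37^3·0.63^4 = 0.279277
P(X ≤ 3) = 0.765918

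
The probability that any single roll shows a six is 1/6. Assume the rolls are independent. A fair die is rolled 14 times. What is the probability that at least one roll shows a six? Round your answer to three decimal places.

0.922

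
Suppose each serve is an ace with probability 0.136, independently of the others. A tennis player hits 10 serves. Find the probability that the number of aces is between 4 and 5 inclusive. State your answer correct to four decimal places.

0.0355

X ~ Binomial(10, 0.136); P(4 ≤ X ≤ 5) = Σ C(10,k) p^k (1−p)^(10−k) over k:
  k=4: C(10,4)·0.136^4·0.864^6 = 0.029885
  k=5: C(10,5)·0.136^5·0.864^5 = 0.005645
Total = 0.035530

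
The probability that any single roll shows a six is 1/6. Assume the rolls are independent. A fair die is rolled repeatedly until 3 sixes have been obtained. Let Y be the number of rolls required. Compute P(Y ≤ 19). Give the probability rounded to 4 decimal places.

Finishing within 19 rolls ⇔ at least 3 successes in the first 19. With X ~ Binomial(19, 0.166667), P(Y ≤ 19) = 1 − P(X ≤ 2).
  k=0: C(19,0)·0.166667^0·0.833333^19 = 0.031301
  k=1: C(19,1)·0.166667^1·0.833333^18 = 0.118943
  k=2: C(19,2)·0.166667^2·0.833333^17 = 0.214098
1 − 0.364342 = 0.635658

0.6357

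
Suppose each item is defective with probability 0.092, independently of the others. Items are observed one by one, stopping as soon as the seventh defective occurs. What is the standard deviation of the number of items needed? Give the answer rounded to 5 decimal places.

27.40338

Y = total items until the seventh success; negative binomial with r=7, p=0.092.
SD(Y) = √[r(1−p)/p²] = √(750.9451796) = 27.4033790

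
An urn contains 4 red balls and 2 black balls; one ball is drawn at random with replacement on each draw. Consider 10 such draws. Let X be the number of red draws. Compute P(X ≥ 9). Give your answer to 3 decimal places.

0.104

X ~ Binomial(10, 0.666667); P(X ≥ 9) = Σ C(10,k) p^k (1−p)^(10−k) over k:
  k=9: C(10,9)·0.666667^9·0.333333^1 = 0.08671
  k=10: C(10,10)·0.666667^10·0.333333^0 = 0.01734
Total = 0.10405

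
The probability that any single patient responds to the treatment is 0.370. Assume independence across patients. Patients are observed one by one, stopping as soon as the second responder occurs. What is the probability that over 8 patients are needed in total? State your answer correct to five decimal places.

Needing more than 8 patients ⇔ fewer than 2 successes in the first 8. With X ~ Binomial(8, 0.37), P(Y > 8) = P(X ≤ 1).
  k=0: C(8,0)·0.37^0·0.63^8 = 0.0248156
  k=1: C(8,1)·0.37^1·0.63^7 = 0.1165938
P(X ≤ 1) = 0.1414094

0.14141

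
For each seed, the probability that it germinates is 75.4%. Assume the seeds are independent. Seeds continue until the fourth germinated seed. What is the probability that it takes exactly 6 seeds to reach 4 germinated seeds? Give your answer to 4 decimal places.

Y = trial on which the fourth success occurs; negative binomial, r=4, p=0.754.
P(Y=6) = C(5,3) · p^4 · (1−p)^2
= 10 · 0.32321 · 0.060516 = 0.195594

0.1956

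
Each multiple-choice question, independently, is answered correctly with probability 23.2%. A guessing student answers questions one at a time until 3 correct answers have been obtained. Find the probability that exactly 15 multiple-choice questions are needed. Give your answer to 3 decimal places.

Y = trial on which the third success occurs; negative binomial, r=3, p=0.232.
P(Y=15) = C(14,2) · p^3 · (1−p)^12
= 91 · 0.012487 · 0.042105 = 0.04785

0.048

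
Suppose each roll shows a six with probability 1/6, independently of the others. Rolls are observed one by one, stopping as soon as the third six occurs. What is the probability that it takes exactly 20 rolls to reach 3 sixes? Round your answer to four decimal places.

0.0357

Y = trial on which the third success occurs; negative binomial, r=3, p=0.166667.
P(Y=20) = C(19,2) · p^3 · (1−p)^17
= 171 · 0.0046296 · 0.045073 = 0.035683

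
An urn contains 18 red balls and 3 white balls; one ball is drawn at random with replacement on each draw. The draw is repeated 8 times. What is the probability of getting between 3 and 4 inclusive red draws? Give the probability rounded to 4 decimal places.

X ~ Binomial(8, 0.857143); P(3 ≤ X ≤ 4) = Σ C(8,k) p^k (1−p)^(8−k) over k:
  k=3: C(8,3)·0.857143^3·0.142857^5 = 0.002098
  k=4: C(8,4)·0.857143^4·0.142857^4 = 0.015737
Total = 0.017835

0.0178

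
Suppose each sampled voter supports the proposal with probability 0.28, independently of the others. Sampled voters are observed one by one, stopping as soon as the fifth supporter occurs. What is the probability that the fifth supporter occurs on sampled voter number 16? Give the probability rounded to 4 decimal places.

0.0633

Y = trial on which the fifth success occurs; negative binomial, r=5, p=0.28.
P(Y=16) = C(15,4) · p^5 · (1−p)^11
= 1365 · 0.001721 · 0.026956 = 0.063326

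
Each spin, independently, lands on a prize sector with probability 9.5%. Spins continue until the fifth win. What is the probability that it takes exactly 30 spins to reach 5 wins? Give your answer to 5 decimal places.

Y = trial on which the fifth success occurs; negative binomial, r=5, p=0.095.
P(Y=30) = C(29,4) · p^5 · (1−p)^25
= 23751 · 7.7378e-06 · 0.082455 = 0.0151536

0.01515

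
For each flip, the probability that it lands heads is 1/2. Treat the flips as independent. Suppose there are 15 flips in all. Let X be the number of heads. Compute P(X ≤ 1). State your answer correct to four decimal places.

0.0005

X ~ Binomial(15, 0.50); P(X ≤ 1) = Σ C(15,k) p^k (1−p)^(15−k) over k:
  k=0: C(15,0)·0.50^0·0.50^15 = 0.000031
  k=1: C(15,1)·0.50^1·0.50^14 = 0.000458
Total = 0.000488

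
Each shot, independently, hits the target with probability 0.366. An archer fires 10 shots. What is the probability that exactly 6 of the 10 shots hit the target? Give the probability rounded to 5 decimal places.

0.08156

X ~ Binomial(n=10, p=0.366).
P(X=6) = C(10,6) · p^6 · (1−p)^4
= 210 · 0.0024037 · 0.16157 = 0.0815573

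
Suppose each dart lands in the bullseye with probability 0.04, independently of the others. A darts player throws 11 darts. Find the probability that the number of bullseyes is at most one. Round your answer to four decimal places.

0.9308

X ~ Binomial(11, 0.04); P(X ≤ 1) = Σ C(11,k) p^k (1−p)^(11−k) over k:
  k=0: C(11,0)·0.04^0·0.96^11 = 0.638239
  k=1: C(11,1)·0.04^1·0.96^10 = 0.292526
Total = 0.930766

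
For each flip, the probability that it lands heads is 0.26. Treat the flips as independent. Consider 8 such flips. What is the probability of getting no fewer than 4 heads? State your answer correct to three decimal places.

0.128

X ~ Binomial(8, 0.26); P(X ≥ 4) = Σ C(8,k) p^k (1−p)^(8−k) over k:
  k=4: C(8,4)·0.26^4·0.74^4 = 0.09592
  k=5: C(8,5)·0.26^5·0.74^3 = 0.02696
  k=6: C(8,6)·0.26^6·0.74^2 = 0.00474
  k=7: C(8,7)·0.26^7·0.74^1 = 0.00048
  k=8: C(8,8)·0.26^8·0.74^0 = 0.00002
Total = 0.12812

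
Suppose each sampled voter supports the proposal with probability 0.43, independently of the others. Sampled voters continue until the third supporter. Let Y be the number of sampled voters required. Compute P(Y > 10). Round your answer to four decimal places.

Needing more than 10 sampled voters ⇔ fewer than 3 successes in the first 10. With X ~ Binomial(10, 0.43), P(Y > 10) = P(X ≤ 2).
  k=0: C(10,0)·0.43^0·0.57^10 = 0.003620
  k=1: C(10,1)·0.43^1·0.57^9 = 0.027311
  k=2: C(10,2)·0.43^2·0.57^8 = 0.092715
P(X ≤ 2) = 0.123646

0.1236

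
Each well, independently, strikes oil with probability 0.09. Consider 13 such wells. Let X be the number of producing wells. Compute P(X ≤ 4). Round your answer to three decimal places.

0.996

X ~ Binomial(13, 0.09); P(X ≤ 4) = Σ C(13,k) p^k (1−p)^(13−k) over k:
  k=0: C(13,0)·0.09^0·0.91^13 = 0.29345
  k=1: C(13,1)·0.09^1·0.91^12 = 0.37730
  k=2: C(13,2)·0.09^2·0.91^11 = 0.22389
  k=3: C(13,3)·0.09^3·0.91^10 = 0.08119
  k=4: C(13,4)·0.09^4·0.91^9 = 0.02007
Total = 0.99590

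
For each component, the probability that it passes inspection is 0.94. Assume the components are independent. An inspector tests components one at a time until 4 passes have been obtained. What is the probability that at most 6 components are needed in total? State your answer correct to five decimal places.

Finishing within 6 components ⇔ at least 4 successes in the first 6. With X ~ Binomial(6, 0.94), P(Y ≤ 6) = 1 − P(X ≤ 3).
  k=0: C(6,0)·0.94^0·0.06^6 = 0.0000000
  k=1: C(6,1)·0.94^1·0.06^5 = 0.0000044
  k=2: C(6,2)·0.94^2·0.06^4 = 0.0001718
  k=3: C(6,3)·0.94^3·0.06^3 = 0.0035881
1 − 0.0037643 = 0.9962357

0.99624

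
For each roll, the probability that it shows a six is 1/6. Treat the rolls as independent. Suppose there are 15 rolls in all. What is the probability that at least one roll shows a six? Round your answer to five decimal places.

0.93509

P(at least one) = 1 − P(none) = 1 − (1 − 0.166667)^15
= 1 − 0.0649055 = 0.9350945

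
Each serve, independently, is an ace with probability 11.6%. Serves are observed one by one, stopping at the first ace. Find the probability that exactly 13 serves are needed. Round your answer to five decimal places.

0.02642

Geometric (trials to first success), p = 0.116.
P(Y = 13) = (1−p)^12 · p = 0.22773 · 0.116 = 0.0264171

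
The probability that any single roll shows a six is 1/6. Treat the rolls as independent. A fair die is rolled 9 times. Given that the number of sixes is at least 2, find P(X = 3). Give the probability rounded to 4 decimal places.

0.2848

X ~ Binomial(9, 0.166667). Want P(X=3 | X≥2) = P(X=3) / P(X≥2).
P(X=3) = C(9,3)·0.166667^3·0.833333^6 = 0.130238
P(X≥2) = 1 − 0.193807 − 0.348852 = 0.457341
Ratio = 0.130238 / 0.457341 = 0.284772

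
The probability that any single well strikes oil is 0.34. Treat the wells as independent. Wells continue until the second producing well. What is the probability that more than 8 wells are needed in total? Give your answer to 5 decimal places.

0.18438

Needing more than 8 wells ⇔ fewer than 2 successes in the first 8. With X ~ Binomial(8, 0.34), P(Y > 8) = P(X ≤ 1).
  k=0: C(8,0)·0.34^0·0.66^8 = 0.0360041
  k=1: C(8,1)·0.34^1·0.66^7 = 0.1483804
P(X ≤ 1) = 0.1843844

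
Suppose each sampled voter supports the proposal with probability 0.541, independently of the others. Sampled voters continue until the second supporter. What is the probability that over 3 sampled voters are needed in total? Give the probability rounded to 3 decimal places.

Needing more than 3 sampled voters ⇔ fewer than 2 successes in the first 3. With X ~ Binomial(3, 0.541), P(Y > 3) = P(X ≤ 1).
  k=0: C(3,0)·0.541^0·0.459^3 = 0.09670
  k=1: C(3,1)·0.541^1·0.459^2 = 0.34194
P(X ≤ 1) = 0.43864

0.439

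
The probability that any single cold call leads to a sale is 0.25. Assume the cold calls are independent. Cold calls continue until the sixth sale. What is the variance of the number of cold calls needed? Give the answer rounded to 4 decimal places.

Y = total cold calls until the sixth success; negative binomial with r=6, p=0.25.
Var(Y) = r(1−p)/p² = 6·0.75 / 0.25² = 72.000000

72.0000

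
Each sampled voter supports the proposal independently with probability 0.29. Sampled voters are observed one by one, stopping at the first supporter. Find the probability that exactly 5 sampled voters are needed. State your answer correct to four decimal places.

Geometric (trials to first success), p = 0.29.
P(Y = 5) = (1−p)^4 · p = 0.25412 · 0.29 = 0.073694

0.0737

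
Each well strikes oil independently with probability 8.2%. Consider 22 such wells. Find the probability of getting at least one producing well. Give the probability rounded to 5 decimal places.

P(at least one) = 1 − P(none) = 1 − (1 − 0.082)^22
= 1 − 0.1522436 = 0.8477564

0.84776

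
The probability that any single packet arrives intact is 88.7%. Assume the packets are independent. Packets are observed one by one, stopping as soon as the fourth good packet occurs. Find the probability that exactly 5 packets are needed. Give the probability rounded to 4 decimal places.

0.2798

Y = trial on which the fourth success occurs; negative binomial, r=4, p=0.887.
P(Y=5) = C(4,3) · p^4 · (1−p)^1
= 4 · 0.61901 · 0.113 = 0.279790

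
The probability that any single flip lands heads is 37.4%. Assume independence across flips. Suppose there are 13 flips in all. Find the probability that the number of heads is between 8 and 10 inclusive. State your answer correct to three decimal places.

X ~ Binomial(13, 0.374); P(8 ≤ X ≤ 10) = Σ C(13,k) p^k (1−p)^(13−k) over k:
  k=8: C(13,8)·0.374^8·0.626^5 = 0.04736
  k=9: C(13,9)·0.374^9·0.626^4 = 0.01572
  k=10: C(13,10)·0.374^10·0.626^3 = 0.00376
Total = 0.06684

0.067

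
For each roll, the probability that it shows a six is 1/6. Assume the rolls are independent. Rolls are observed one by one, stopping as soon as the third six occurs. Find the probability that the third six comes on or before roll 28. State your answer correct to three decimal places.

0.868

Finishing within 28 rolls ⇔ at least 3 successes in the first 28. With X ~ Binomial(28, 0.166667), P(Y ≤ 28) = 1 − P(X ≤ 2).
  k=0: C(28,0)·0.166667^0·0.833333^28 = 0.00607
  k=1: C(28,1)·0.166667^1·0.833333^27 = 0.03397
  k=2: C(28,2)·0.166667^2·0.833333^26 = 0.09172
1 − 0.13176 = 0.86824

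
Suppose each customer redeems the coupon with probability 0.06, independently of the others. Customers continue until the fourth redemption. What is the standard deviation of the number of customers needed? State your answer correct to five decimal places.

32.31787

Y = total customers until the fourth success; negative binomial with r=4, p=0.06.
SD(Y) = √[r(1−p)/p²] = √(1044.4444444) = 32.3178657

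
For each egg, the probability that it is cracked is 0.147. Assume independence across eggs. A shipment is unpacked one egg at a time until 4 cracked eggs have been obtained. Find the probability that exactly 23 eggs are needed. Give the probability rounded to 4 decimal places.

0.0351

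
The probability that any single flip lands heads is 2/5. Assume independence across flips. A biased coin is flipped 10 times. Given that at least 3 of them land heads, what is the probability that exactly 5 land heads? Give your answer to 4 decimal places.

0.2410

X ~ Binomial(10, 0.40). Want P(X=5 | X≥3) = P(X=5) / P(X≥3).
P(X=5) = C(10,5)·0.40^5·0.60^5 = 0.200658
P(X≥3) = 1 − 0.006047 − 0.040311 − 0.120932 = 0.832710
Ratio = 0.200658 / 0.832710 = 0.240970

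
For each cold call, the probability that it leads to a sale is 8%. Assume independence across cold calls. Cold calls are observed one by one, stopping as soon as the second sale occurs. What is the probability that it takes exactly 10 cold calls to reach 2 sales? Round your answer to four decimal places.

Y = trial on which the second success occurs; negative binomial, r=2, p=0.08.
P(Y=10) = C(9,1) · p^2 · (1−p)^8
= 9 · 0.0064 · 0.51322 = 0.029561

0.0296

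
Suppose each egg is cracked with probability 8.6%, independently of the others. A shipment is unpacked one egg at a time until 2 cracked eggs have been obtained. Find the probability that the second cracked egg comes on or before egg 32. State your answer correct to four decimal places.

Finishing within 32 eggs ⇔ at least 2 successes in the first 32. With X ~ Binomial(32, 0.086), P(Y ≤ 32) = 1 − P(X ≤ 1).
  k=0: C(32,0)·0.086^0·0.914^32 = 0.056270
  k=1: C(32,1)·0.086^1·0.914^31 = 0.169426
1 − 0.225696 = 0.774304

0.7743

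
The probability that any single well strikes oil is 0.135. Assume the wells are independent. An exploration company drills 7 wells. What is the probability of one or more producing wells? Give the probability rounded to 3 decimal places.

0.638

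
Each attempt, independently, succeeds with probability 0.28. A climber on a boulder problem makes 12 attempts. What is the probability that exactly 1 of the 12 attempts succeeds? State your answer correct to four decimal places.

X ~ Binomial(n=12, p=0.28).
P(X=1) = C(12,1) · p^1 · (1−p)^11
= 12 · 0.28 · 0.026956 = 0.090573

0.0906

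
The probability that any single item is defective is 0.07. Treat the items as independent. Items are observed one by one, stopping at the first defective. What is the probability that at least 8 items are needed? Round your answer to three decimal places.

Y = number of items to the first success; geometric, p = 0.07.
P(Y > 7) = P(first 7 all fail) = (1−p)^7 = 0.60170

0.602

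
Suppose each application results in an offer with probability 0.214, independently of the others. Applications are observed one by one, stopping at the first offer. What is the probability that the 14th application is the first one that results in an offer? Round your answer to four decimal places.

Geometric (trials to first success), p = 0.214.
P(Y = 14) = (1−p)^13 · p = 0.043701 · 0.214 = 0.009352

0.0094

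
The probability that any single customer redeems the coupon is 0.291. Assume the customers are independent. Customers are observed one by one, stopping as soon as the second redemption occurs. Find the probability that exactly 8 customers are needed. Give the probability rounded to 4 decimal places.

0.0753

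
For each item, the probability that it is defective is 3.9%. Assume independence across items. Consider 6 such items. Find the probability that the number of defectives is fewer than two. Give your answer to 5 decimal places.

0.97946

X ~ Binomial(6, 0.039); P(X ≤ 1) = Σ C(6,k) p^k (1−p)^(6−k) over k:
  k=0: C(6,0)·0.039^0·0.961^6 = 0.7876628
  k=1: C(6,1)·0.039^1·0.961^5 = 0.1917930
Total = 0.9794558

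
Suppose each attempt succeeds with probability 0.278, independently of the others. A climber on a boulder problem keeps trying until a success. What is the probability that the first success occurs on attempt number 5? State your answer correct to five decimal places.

Geometric (trials to first success), p = 0.278.
P(Y = 5) = (1−p)^4 · p = 0.27174 · 0.278 = 0.0755429

0.07554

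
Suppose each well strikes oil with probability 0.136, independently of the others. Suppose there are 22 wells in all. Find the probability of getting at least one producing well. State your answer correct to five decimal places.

0.95989

P(at least one) = 1 − P(none) = 1 − (1 − 0.136)^22
= 1 − 0.0401146 = 0.9598854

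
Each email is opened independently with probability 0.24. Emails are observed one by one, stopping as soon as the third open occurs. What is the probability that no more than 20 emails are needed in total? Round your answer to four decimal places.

0.8915

Finishing within 20 emails ⇔ at least 3 successes in the first 20. With X ~ Binomial(20, 0.24), P(Y ≤ 20) = 1 − P(X ≤ 2).
  k=0: C(20,0)·0.24^0·0.76^20 = 0.004133
  k=1: C(20,1)·0.24^1·0.76^19 = 0.026104
  k=2: C(20,2)·0.24^2·0.76^18 = 0.078311
1 − 0.108547 = 0.891453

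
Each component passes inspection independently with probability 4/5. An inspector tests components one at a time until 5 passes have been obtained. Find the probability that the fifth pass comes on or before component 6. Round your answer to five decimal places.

0.65536

Finishing within 6 components ⇔ at least 5 successes in the first 6. With X ~ Binomial(6, 0.80), P(Y ≤ 6) = 1 − P(X ≤ 4).
  k=0: C(6,0)·0.80^0·0.20^6 = 0.0000640
  k=1: C(6,1)·0.80^1·0.20^5 = 0.0015360
  k=2: C(6,2)·0.80^2·0.20^4 = 0.0153600
  k=3: C(6,3)·0.80^3·0.20^3 = 0.0819200
  k=4: C(6,4)·0.80^4·0.20^2 = 0.2457600
1 − 0.3446400 = 0.6553600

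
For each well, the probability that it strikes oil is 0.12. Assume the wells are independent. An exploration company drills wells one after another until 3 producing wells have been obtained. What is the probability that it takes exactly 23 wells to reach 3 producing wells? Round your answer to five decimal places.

0.03096

Y = trial on which the third success occurs; negative binomial, r=3, p=0.12.
P(Y=23) = C(22,2) · p^3 · (1−p)^20
= 231 · 0.001728 · 0.077563 = 0.0309606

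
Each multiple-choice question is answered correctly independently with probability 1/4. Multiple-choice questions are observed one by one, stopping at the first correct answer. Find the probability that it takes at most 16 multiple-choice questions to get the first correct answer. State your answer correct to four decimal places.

Y = number of multiple-choice questions to the first success; geometric, p = 0.25.
P(Y ≤ 16) = 1 − (1−p)^16 = 1 − 0.010023 = 0.989977

0.9900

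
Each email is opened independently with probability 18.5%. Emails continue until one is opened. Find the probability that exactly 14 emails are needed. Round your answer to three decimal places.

Geometric (trials to first success), p = 0.185.
P(Y = 14) = (1−p)^13 · p = 0.069992 · 0.185 = 0.01295

0.013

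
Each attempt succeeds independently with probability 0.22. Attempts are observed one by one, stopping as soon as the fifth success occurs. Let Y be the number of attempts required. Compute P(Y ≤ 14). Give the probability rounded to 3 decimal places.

0.176

Finishing within 14 attempts ⇔ at least 5 successes in the first 14. With X ~ Binomial(14, 0.22), P(Y ≤ 14) = 1 − P(X ≤ 4).
  k=0: C(14,0)·0.22^0·0.78^14 = 0.03085
  k=1: C(14,1)·0.22^1·0.78^13 = 0.12184
  k=2: C(14,2)·0.22^2·0.78^12 = 0.22337
  k=3: C(14,3)·0.22^3·0.78^11 = 0.25201
  k=4: C(14,4)·0.22^4·0.78^10 = 0.19547
1 − 0.82353 = 0.17647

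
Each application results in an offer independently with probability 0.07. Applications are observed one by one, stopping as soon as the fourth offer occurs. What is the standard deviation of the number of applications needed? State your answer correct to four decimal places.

Y = total applications until the fourth success; negative binomial with r=4, p=0.07.
SD(Y) = √[r(1−p)/p²] = √(759.183673) = 27.553288

27.5533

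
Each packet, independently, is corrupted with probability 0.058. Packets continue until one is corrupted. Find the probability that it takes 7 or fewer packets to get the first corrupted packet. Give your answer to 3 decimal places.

0.342

Y = number of packets to the first success; geometric, p = 0.058.
P(Y ≤ 7) = 1 − (1−p)^7 = 1 − 0.65820 = 0.34180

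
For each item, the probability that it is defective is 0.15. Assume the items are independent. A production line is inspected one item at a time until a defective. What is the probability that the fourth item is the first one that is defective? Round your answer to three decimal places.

0.092

Geometric (trials to first success), p = 0.15.
P(Y = 4) = (1−p)^3 · p = 0.61413 · 0.15 = 0.09212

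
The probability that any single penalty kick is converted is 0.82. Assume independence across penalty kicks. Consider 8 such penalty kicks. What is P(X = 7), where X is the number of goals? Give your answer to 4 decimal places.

X ~ Binomial(n=8, p=0.82).
P(X=7) = C(8,7) · p^7 · (1−p)^1
= 8 · 0.24929 · 0.18 = 0.358971

0.3590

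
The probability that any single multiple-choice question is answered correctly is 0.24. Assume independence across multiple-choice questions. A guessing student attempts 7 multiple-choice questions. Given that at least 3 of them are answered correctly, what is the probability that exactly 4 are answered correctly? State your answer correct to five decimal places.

0.22847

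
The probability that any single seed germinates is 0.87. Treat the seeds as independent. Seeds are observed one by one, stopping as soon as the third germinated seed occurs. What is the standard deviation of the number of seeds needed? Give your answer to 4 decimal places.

Y = total seeds until the third success; negative binomial with r=3, p=0.87.
SD(Y) = √[r(1−p)/p²] = √(0.515260) = 0.717816

0.7178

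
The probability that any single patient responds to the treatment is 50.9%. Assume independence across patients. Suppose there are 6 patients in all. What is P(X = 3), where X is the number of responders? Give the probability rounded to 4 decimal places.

X ~ Binomial(n=6, p=0.509).
P(X=3) = C(6,3) · p^3 · (1−p)^3
= 20 · 0.13187 · 0.11837 = 0.312196

0.3122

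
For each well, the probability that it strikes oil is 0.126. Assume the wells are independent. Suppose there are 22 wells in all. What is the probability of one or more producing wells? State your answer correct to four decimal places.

P(at least one) = 1 − P(none) = 1 − (1 − 0.126)^22
= 1 − 0.051672 = 0.948328

0.9483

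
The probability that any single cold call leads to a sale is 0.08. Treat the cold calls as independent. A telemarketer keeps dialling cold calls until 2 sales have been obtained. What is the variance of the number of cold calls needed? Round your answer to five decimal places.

Y = total cold calls until the second success; negative binomial with r=2, p=0.08.
Var(Y) = r(1−p)/p² = 2·0.92 / 0.08² = 287.5000000

287.50000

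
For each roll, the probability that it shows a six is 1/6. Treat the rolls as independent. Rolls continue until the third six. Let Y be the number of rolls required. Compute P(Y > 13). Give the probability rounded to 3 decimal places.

Needing more than 13 rolls ⇔ fewer than 3 successes in the first 13. With X ~ Binomial(13, 0.166667), P(Y > 13) = P(X ≤ 2).
  k=0: C(13,0)·0.166667^0·0.833333^13 = 0.09346
  k=1: C(13,1)·0.166667^1·0.833333^12 = 0.24301
  k=2: C(13,2)·0.166667^2·0.833333^11 = 0.29161
P(X ≤ 2) = 0.62808

0.628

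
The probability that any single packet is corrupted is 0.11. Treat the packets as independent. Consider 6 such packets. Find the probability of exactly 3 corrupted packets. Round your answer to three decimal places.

X ~ Binomial(n=6, p=0.11).
P(X=3) = C(6,3) · p^3 · (1−p)^3
= 20 · 0.001331 · 0.70497 = 0.01877

0.019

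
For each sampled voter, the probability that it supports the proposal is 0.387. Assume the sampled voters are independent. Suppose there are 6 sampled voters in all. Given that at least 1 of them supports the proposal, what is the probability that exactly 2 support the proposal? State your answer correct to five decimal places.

0.33499

X ~ Binomial(6, 0.387). Want P(X=2 | X≥1) = P(X=2) / P(X≥1).
P(X=2) = C(6,2)·0.387^2·0.613^4 = 0.3172160
P(X≥1) = 1 − 0.0530595 = 0.9469405
Ratio = 0.3172160 / 0.9469405 = 0.3349904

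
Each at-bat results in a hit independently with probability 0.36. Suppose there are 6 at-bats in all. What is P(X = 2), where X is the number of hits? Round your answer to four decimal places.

X ~ Binomial(n=6, p=0.36).
P(X=2) = C(6,2) · p^2 · (1−p)^4
= 15 · 0.1296 · 0.16777 = 0.326149

0.3261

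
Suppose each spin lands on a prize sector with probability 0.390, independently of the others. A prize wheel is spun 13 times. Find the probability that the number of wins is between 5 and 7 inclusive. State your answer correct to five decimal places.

0.53370

X ~ Binomial(13, 0.39); P(5 ≤ X ≤ 7) = Σ C(13,k) p^k (1−p)^(13−k) over k:
  k=5: C(13,5)·0.39^5·0.61^8 = 0.2226077
  k=6: C(13,6)·0.39^6·0.61^7 = 0.1897640
  k=7: C(13,7)·0.39^7·0.61^6 = 0.1213245
Total = 0.5336962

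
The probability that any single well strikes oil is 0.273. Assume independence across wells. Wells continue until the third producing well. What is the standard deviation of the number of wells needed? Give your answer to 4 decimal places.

5.4096

Y = total wells until the third success; negative binomial with r=3, p=0.273.
SD(Y) = √[r(1−p)/p²] = √(29.263777) = 5.409600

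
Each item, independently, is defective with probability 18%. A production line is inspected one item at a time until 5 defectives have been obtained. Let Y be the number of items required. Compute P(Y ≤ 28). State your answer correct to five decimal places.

0.58466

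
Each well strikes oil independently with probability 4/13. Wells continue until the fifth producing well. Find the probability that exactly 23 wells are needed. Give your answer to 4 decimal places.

0.0269

Y = trial on which the fifth success occurs; negative binomial, r=5, p=0.307692.
P(Y=23) = C(22,4) · p^5 · (1−p)^18
= 7315 · 0.0027579 · 0.0013347 = 0.026927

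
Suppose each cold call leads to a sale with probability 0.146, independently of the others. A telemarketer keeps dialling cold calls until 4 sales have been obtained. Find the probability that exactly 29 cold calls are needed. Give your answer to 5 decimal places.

0.02879

Y = trial on which the fourth success occurs; negative binomial, r=4, p=0.146.
P(Y=29) = C(28,3) · p^4 · (1−p)^25
= 3276 · 0.00045437 · 0.01934 = 0.0287874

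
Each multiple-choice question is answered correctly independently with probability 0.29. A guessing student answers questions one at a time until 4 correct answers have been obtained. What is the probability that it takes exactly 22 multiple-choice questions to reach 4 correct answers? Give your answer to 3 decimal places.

0.020

Y = trial on which the fourth success occurs; negative binomial, r=4, p=0.29.
P(Y=22) = C(21,3) · p^4 · (1−p)^18
= 1330 · 0.0070728 · 0.0021021 = 0.01977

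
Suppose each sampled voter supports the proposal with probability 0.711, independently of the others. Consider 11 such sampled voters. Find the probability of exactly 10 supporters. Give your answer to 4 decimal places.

0.1050

X ~ Binomial(n=11, p=0.711).
P(X=10) = C(11,10) · p^10 · (1−p)^1
= 11 · 0.033014 · 0.289 = 0.104951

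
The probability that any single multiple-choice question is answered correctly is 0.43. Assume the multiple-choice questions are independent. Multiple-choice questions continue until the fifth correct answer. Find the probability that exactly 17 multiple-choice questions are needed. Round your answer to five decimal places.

Y = trial on which the fifth success occurs; negative binomial, r=5, p=0.43.
P(Y=17) = C(16,4) · p^5 · (1−p)^12
= 1820 · 0.014701 · 0.0011762 = 0.0314711

0.03147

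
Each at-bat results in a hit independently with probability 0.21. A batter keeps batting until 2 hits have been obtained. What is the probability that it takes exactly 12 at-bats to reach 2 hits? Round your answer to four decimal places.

0.0459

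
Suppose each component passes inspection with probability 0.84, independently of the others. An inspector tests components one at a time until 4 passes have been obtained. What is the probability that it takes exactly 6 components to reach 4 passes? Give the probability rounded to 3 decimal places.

0.127

Y = trial on which the fourth success occurs; negative binomial, r=4, p=0.84.
P(Y=6) = C(5,3) · p^4 · (1−p)^2
= 10 · 0.49787 · 0.0256 = 0.12746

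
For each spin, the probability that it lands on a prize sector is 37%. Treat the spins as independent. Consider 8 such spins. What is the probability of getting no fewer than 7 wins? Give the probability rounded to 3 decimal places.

0.005

X ~ Binomial(8, 0.37); P(X ≥ 7) = Σ C(8,k) p^k (1−p)^(8−k) over k:
  k=7: C(8,7)·0.37^7·0.63^1 = 0.00478
  k=8: C(8,8)·0.37^8·0.63^0 = 0.00035
Total = 0.00514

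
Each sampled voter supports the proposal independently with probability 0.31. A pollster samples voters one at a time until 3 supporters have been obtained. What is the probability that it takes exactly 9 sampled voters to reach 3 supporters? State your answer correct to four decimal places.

0.0900

Y = trial on which the third success occurs; negative binomial, r=3, p=0.31.
P(Y=9) = C(8,2) · p^3 · (1−p)^6
= 28 · 0.029791 · 0.10792 = 0.090020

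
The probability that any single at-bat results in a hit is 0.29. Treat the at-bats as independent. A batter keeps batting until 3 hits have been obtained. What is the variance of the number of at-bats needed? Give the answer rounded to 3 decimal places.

Y = total at-bats until the third success; negative binomial with r=3, p=0.29.
Var(Y) = r(1−p)/p² = 3·0.71 / 0.29² = 25.32699

25.327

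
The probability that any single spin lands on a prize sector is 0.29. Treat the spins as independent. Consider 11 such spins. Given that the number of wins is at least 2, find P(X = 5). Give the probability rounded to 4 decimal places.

0.1390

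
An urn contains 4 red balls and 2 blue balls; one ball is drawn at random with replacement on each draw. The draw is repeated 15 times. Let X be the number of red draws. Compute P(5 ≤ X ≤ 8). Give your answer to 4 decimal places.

X ~ Binomial(15, 0.666667); P(5 ≤ X ≤ 8) = Σ C(15,k) p^k (1−p)^(15−k) over k:
  k=5: C(15,5)·0.666667^5·0.333333^10 = 0.006697
  k=6: C(15,6)·0.666667^6·0.333333^9 = 0.022324
  k=7: C(15,7)·0.666667^7·0.333333^8 = 0.057404
  k=8: C(15,8)·0.666667^8·0.333333^7 = 0.114807
Total = 0.201232

0.2012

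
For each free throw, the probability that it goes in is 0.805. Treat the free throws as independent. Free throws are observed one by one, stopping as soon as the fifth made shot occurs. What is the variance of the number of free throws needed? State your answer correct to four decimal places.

1.5046

Y = total free throws until the fifth success; negative binomial with r=5, p=0.805.
Var(Y) = r(1−p)/p² = 5·0.195 / 0.805² = 1.504572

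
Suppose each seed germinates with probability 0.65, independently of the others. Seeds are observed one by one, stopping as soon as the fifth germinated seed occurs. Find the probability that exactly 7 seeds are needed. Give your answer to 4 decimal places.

0.2132

Y = trial on which the fifth success occurs; negative binomial, r=5, p=0.65.
P(Y=7) = C(6,4) · p^5 · (1−p)^2
= 15 · 0.11603 · 0.1225 = 0.213203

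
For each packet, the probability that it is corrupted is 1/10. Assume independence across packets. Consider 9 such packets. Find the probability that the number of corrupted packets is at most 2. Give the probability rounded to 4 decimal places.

0.9470

X ~ Binomial(9, 0.10); P(X ≤ 2) = Σ C(9,k) p^k (1−p)^(9−k) over k:
  k=0: C(9,0)·0.10^0·0.90^9 = 0.387420
  k=1: C(9,1)·0.10^1·0.90^8 = 0.387420
  k=2: C(9,2)·0.10^2·0.90^7 = 0.172187
Total = 0.947028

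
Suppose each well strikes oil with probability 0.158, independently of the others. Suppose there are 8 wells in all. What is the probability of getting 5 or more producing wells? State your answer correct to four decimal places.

X ~ Binomial(8, 0.158); P(X ≥ 5) = Σ C(8,k) p^k (1−p)^(8−k) over k:
  k=5: C(8,5)·0.158^5·0.842^3 = 0.003292
  k=6: C(8,6)·0.158^6·0.842^2 = 0.000309
  k=7: C(8,7)·0.158^7·0.842^1 = 0.000017
  k=8: C(8,8)·0.158^8·0.842^0 = 0.000000
Total = 0.003617

0.0036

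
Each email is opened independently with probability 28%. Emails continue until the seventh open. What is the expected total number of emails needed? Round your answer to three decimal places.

Y = total emails until the seventh success; negative binomial with r=7, p=0.28.
E[Y] = r / p = 7 / 0.28 = 25.00000

25.000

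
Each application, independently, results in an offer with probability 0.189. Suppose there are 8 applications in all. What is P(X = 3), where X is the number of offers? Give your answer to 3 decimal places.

0.133

X ~ Binomial(n=8, p=0.189).
P(X=3) = C(8,3) · p^3 · (1−p)^5
= 56 · 0.0067513 · 0.35084 = 0.13264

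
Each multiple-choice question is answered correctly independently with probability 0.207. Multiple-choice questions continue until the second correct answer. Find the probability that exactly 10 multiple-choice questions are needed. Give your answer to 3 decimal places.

0.060

Y = trial on which the second success occurs; negative binomial, r=2, p=0.207.
P(Y=10) = C(9,1) · p^2 · (1−p)^8
= 9 · 0.042849 · 0.15638 = 0.06031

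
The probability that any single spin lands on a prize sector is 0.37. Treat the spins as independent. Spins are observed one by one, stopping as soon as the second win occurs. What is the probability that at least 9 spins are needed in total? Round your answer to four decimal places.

0.1414

Needing more than 8 spins ⇔ fewer than 2 successes in the first 8. With X ~ Binomial(8, 0.37), P(Y > 8) = P(X ≤ 1).
  k=0: C(8,0)·0.37^0·0.63^8 = 0.024816
  k=1: C(8,1)·0.37^1·0.63^7 = 0.116594
P(X ≤ 1) = 0.141409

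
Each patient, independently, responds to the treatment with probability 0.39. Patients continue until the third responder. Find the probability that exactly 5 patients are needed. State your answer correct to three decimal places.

0.132

Y = trial on which the third success occurs; negative binomial, r=3, p=0.39.
P(Y=5) = C(4,2) · p^3 · (1−p)^2
= 6 · 0.059319 · 0.3721 = 0.13244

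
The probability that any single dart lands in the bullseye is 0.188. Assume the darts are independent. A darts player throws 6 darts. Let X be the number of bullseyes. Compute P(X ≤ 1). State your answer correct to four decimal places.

0.6848

X ~ Binomial(6, 0.188); P(X ≤ 1) = Σ C(6,k) p^k (1−p)^(6−k) over k:
  k=0: C(6,0)·0.188^0·0.812^6 = 0.286640
  k=1: C(6,1)·0.188^1·0.812^5 = 0.398189
Total = 0.684829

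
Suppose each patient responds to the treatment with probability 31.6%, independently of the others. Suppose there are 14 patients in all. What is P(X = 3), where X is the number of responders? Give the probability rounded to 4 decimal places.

0.1761

X ~ Binomial(n=14, p=0.316).
P(X=3) = C(14,3) · p^3 · (1−p)^11
= 364 · 0.031554 · 0.015333 = 0.176108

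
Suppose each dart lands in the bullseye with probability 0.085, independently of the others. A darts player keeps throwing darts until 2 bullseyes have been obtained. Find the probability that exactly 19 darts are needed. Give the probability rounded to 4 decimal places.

0.0287

Y = trial on which the second success occurs; negative binomial, r=2, p=0.085.
P(Y=19) = C(18,1) · p^2 · (1−p)^17
= 18 · 0.007225 · 0.22088 = 0.028726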